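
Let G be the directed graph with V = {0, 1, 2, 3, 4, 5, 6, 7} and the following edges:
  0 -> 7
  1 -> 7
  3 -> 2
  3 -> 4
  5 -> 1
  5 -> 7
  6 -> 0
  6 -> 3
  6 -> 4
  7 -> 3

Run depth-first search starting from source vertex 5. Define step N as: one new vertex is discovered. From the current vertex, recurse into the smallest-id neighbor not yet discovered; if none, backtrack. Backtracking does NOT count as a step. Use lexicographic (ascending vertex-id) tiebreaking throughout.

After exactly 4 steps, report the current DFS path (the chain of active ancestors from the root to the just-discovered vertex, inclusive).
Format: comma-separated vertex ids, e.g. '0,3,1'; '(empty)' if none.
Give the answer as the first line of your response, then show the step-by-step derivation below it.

5,1,7,3

step 1: discover 5; path=5; order=5
step 2: discover 1; path=5>1; order=5,1
step 3: discover 7; path=5>1>7; order=5,1,7
step 4: discover 3; path=5>1>7>3; order=5,1,7,3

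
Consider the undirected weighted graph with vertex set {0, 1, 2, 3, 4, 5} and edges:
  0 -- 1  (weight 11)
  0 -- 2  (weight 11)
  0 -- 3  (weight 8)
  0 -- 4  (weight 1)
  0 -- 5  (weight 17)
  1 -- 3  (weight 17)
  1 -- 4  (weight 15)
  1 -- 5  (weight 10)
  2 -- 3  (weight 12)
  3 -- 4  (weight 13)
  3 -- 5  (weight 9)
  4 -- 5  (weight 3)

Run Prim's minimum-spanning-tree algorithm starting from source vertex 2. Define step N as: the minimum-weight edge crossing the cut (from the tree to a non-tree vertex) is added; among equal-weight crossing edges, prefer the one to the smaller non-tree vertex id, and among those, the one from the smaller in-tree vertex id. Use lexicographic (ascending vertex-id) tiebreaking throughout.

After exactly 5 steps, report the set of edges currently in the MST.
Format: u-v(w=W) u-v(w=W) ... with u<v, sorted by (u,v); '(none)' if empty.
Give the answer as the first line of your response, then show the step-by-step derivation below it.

0-2(w=11) 0-3(w=8) 0-4(w=1) 1-5(w=10) 4-5(w=3)

step 1: add edge 0-2 (w=11); MST = {0-2(w=11)}
step 2: add edge 0-4 (w=1); MST = {0-2(w=11) 0-4(w=1)}
step 3: add edge 4-5 (w=3); MST = {0-2(w=11) 0-4(w=1) 4-5(w=3)}
step 4: add edge 0-3 (w=8); MST = {0-2(w=11) 0-3(w=8) 0-4(w=1) 4-5(w=3)}
step 5: add edge 1-5 (w=10); MST = {0-2(w=11) 0-3(w=8) 0-4(w=1) 1-5(w=10) 4-5(w=3)}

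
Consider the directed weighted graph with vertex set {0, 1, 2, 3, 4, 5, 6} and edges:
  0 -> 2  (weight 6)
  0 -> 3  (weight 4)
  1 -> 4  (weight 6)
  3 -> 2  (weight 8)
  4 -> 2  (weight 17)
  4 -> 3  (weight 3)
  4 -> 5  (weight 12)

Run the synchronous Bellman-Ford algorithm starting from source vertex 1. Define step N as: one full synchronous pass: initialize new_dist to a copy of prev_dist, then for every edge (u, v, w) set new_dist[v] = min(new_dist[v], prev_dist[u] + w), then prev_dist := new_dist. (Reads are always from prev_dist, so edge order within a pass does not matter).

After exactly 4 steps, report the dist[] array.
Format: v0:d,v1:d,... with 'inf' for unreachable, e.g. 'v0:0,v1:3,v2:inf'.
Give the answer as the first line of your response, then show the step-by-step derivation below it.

v0:inf,v1:0,v2:17,v3:9,v4:6,v5:18,v6:inf

step 1: dist = v0:inf,v1:0,v2:inf,v3:inf,v4:6,v5:inf,v6:inf
step 2: dist = v0:inf,v1:0,v2:23,v3:9,v4:6,v5:18,v6:inf
step 3: dist = v0:inf,v1:0,v2:17,v3:9,v4:6,v5:18,v6:inf
step 4: dist = v0:inf,v1:0,v2:17,v3:9,v4:6,v5:18,v6:inf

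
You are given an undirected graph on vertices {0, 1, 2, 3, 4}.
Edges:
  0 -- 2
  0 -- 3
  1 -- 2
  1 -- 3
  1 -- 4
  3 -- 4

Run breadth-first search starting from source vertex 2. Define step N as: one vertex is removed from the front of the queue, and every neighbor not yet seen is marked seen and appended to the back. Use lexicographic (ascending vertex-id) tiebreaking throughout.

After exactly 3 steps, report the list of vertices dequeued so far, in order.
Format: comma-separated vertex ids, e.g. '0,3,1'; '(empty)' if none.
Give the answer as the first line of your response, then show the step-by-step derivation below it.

2,0,1

step 1: dequeue 2; queue=[0,1]; order=2
step 2: dequeue 0; queue=[1,3]; order=2,0
step 3: dequeue 1; queue=[3,4]; order=2,0,1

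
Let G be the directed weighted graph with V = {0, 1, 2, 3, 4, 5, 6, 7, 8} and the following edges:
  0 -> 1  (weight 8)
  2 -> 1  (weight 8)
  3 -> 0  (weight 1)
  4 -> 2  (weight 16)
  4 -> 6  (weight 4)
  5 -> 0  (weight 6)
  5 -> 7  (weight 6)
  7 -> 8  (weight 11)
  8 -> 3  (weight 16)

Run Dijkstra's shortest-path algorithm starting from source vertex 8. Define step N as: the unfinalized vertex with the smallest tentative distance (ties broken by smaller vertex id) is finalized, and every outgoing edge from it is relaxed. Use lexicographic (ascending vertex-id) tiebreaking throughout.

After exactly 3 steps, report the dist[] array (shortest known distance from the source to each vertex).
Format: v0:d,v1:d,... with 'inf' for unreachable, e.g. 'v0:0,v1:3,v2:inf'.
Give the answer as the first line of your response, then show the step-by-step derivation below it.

v0:17,v1:25,v2:inf,v3:16,v4:inf,v5:inf,v6:inf,v7:inf,v8:0

step 1: dist = v0:inf,v1:inf,v2:inf,v3:16,v4:inf,v5:inf,v6:inf,v7:inf,v8:0
step 2: dist = v0:17,v1:inf,v2:inf,v3:16,v4:inf,v5:inf,v6:inf,v7:inf,v8:0
step 3: dist = v0:17,v1:25,v2:inf,v3:16,v4:inf,v5:inf,v6:inf,v7:inf,v8:0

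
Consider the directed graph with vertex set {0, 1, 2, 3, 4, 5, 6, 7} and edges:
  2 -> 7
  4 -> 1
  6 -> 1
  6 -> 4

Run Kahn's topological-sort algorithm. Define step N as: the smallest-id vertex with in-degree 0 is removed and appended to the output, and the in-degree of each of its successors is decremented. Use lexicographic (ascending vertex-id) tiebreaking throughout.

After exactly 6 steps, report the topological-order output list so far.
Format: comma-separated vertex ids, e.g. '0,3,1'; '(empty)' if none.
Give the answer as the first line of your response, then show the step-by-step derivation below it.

0,2,3,5,6,4

step 1: output 0; order=[0]; indeg=(0,2,0,0,1,0,0,1)
step 2: output 2; order=[0,2]; indeg=(0,2,0,0,1,0,0,0)
step 3: output 3; order=[0,2,3]; indeg=(0,2,0,0,1,0,0,0)
step 4: output 5; order=[0,2,3,5]; indeg=(0,2,0,0,1,0,0,0)
step 5: output 6; order=[0,2,3,5,6]; indeg=(0,1,0,0,0,0,0,0)
step 6: output 4; order=[0,2,3,5,6,4]; indeg=(0,0,0,0,0,0,0,0)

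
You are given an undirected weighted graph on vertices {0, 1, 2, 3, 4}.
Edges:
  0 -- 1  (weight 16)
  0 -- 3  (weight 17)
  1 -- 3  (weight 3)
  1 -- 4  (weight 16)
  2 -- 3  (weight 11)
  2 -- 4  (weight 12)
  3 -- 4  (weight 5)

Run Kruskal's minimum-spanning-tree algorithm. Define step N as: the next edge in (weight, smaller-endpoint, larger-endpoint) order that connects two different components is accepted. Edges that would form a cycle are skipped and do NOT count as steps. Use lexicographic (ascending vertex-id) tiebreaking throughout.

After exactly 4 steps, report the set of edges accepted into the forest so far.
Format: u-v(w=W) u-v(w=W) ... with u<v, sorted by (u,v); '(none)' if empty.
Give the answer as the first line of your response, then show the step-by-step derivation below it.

0-1(w=16) 1-3(w=3) 2-3(w=11) 3-4(w=5)

step 1: add edge 1-3 (w=3); MST = {1-3(w=3)}
step 2: add edge 3-4 (w=5); MST = {1-3(w=3) 3-4(w=5)}
step 3: add edge 2-3 (w=11); MST = {1-3(w=3) 2-3(w=11) 3-4(w=5)}
step 4: add edge 0-1 (w=16); MST = {0-1(w=16) 1-3(w=3) 2-3(w=11) 3-4(w=5)}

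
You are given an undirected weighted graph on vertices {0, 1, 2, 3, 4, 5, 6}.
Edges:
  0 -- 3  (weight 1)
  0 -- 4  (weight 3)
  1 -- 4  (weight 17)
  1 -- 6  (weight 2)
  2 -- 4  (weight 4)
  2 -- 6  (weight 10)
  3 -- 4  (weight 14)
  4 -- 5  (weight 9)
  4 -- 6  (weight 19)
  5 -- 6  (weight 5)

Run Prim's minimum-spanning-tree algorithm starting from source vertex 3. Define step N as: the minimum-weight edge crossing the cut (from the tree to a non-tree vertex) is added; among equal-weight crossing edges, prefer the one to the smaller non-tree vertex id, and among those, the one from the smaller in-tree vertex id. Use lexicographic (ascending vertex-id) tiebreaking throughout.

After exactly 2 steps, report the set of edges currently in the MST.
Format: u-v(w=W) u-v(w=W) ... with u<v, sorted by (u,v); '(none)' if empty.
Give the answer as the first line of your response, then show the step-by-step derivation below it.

0-3(w=1) 0-4(w=3)

step 1: add edge 0-3 (w=1); MST = {0-3(w=1)}
step 2: add edge 0-4 (w=3); MST = {0-3(w=1) 0-4(w=3)}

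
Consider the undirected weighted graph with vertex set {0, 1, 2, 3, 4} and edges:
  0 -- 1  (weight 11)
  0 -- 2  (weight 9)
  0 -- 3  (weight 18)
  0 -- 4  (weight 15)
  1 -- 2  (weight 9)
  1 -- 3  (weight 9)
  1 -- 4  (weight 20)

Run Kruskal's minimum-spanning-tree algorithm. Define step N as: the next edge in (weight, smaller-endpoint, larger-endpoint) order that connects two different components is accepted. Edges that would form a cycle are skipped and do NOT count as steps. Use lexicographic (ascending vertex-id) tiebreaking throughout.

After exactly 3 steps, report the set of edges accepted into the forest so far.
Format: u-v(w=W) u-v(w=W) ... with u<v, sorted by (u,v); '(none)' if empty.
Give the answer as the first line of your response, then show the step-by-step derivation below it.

0-2(w=9) 1-2(w=9) 1-3(w=9)

step 1: add edge 0-2 (w=9); MST = {0-2(w=9)}
step 2: add edge 1-2 (w=9); MST = {0-2(w=9) 1-2(w=9)}
step 3: add edge 1-3 (w=9); MST = {0-2(w=9) 1-2(w=9) 1-3(w=9)}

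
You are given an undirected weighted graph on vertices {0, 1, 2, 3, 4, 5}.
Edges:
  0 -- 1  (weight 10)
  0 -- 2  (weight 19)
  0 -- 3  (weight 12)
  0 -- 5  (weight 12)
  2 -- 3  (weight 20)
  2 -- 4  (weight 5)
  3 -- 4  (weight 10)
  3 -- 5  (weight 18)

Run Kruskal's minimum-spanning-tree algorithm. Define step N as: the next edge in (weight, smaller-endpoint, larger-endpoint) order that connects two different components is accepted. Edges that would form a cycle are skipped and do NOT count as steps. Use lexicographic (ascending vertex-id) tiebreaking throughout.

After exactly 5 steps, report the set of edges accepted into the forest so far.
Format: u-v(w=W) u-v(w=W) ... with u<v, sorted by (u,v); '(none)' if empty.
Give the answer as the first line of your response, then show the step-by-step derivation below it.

0-1(w=10) 0-3(w=12) 0-5(w=12) 2-4(w=5) 3-4(w=10)

step 1: add edge 2-4 (w=5); MST = {2-4(w=5)}
step 2: add edge 0-1 (w=10); MST = {0-1(w=10) 2-4(w=5)}
step 3: add edge 3-4 (w=10); MST = {0-1(w=10) 2-4(w=5) 3-4(w=10)}
step 4: add edge 0-3 (w=12); MST = {0-1(w=10) 0-3(w=12) 2-4(w=5) 3-4(w=10)}
step 5: add edge 0-5 (w=12); MST = {0-1(w=10) 0-3(w=12) 0-5(w=12) 2-4(w=5) 3-4(w=10)}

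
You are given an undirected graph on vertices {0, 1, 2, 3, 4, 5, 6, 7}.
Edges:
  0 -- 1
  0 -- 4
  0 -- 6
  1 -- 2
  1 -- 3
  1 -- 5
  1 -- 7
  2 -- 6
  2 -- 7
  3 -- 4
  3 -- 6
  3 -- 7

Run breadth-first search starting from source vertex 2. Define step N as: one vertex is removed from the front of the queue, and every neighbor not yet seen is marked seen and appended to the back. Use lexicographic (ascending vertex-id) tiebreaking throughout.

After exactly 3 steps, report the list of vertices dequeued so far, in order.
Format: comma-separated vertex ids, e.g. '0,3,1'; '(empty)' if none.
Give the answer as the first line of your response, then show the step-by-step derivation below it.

2,1,6

step 1: dequeue 2; queue=[1,6,7]; order=2
step 2: dequeue 1; queue=[6,7,0,3,5]; order=2,1
step 3: dequeue 6; queue=[7,0,3,5]; order=2,1,6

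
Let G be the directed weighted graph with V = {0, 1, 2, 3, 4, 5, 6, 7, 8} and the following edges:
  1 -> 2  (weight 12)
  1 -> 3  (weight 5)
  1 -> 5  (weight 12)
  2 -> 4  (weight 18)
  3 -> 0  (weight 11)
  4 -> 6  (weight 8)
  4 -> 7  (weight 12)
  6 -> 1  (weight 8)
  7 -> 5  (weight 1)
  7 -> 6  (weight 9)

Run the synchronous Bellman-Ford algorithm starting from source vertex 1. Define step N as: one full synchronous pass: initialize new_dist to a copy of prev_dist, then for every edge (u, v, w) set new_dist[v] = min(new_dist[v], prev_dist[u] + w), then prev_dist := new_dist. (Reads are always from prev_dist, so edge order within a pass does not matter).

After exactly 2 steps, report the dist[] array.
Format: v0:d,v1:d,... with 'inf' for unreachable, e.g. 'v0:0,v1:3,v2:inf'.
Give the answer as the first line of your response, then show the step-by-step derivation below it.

v0:16,v1:0,v2:12,v3:5,v4:30,v5:12,v6:inf,v7:inf,v8:inf

step 1: dist = v0:inf,v1:0,v2:12,v3:5,v4:inf,v5:12,v6:inf,v7:inf,v8:inf
step 2: dist = v0:16,v1:0,v2:12,v3:5,v4:30,v5:12,v6:inf,v7:inf,v8:inf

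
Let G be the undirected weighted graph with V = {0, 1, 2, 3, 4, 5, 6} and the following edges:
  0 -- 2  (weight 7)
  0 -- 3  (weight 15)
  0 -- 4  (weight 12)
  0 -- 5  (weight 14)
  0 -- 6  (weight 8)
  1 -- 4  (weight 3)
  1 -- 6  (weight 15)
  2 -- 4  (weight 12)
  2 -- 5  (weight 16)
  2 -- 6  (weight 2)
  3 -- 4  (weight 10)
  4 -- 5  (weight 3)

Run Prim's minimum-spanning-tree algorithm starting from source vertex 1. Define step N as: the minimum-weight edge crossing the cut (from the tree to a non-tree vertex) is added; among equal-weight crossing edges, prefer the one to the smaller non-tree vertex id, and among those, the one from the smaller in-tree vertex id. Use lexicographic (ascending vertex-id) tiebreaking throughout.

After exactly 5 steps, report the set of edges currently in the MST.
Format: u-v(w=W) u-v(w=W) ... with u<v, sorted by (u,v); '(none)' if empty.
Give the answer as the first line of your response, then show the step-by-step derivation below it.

0-2(w=7) 0-4(w=12) 1-4(w=3) 3-4(w=10) 4-5(w=3)

step 1: add edge 1-4 (w=3); MST = {1-4(w=3)}
step 2: add edge 4-5 (w=3); MST = {1-4(w=3) 4-5(w=3)}
step 3: add edge 3-4 (w=10); MST = {1-4(w=3) 3-4(w=10) 4-5(w=3)}
step 4: add edge 0-4 (w=12); MST = {0-4(w=12) 1-4(w=3) 3-4(w=10) 4-5(w=3)}
step 5: add edge 0-2 (w=7); MST = {0-2(w=7) 0-4(w=12) 1-4(w=3) 3-4(w=10) 4-5(w=3)}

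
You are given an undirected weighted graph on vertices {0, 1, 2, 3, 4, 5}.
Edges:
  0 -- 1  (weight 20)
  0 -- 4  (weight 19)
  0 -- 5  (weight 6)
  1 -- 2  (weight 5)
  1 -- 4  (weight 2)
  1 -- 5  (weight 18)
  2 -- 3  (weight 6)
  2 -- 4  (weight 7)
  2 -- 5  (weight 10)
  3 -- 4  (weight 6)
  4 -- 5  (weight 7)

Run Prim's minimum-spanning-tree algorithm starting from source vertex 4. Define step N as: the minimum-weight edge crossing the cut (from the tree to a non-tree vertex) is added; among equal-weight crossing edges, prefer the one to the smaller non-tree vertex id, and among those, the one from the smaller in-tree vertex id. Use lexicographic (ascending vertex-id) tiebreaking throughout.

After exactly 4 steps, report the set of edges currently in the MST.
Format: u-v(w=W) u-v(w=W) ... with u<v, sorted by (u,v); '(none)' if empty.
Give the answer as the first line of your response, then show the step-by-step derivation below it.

1-2(w=5) 1-4(w=2) 2-3(w=6) 4-5(w=7)

step 1: add edge 1-4 (w=2); MST = {1-4(w=2)}
step 2: add edge 1-2 (w=5); MST = {1-2(w=5) 1-4(w=2)}
step 3: add edge 2-3 (w=6); MST = {1-2(w=5) 1-4(w=2) 2-3(w=6)}
step 4: add edge 4-5 (w=7); MST = {1-2(w=5) 1-4(w=2) 2-3(w=6) 4-5(w=7)}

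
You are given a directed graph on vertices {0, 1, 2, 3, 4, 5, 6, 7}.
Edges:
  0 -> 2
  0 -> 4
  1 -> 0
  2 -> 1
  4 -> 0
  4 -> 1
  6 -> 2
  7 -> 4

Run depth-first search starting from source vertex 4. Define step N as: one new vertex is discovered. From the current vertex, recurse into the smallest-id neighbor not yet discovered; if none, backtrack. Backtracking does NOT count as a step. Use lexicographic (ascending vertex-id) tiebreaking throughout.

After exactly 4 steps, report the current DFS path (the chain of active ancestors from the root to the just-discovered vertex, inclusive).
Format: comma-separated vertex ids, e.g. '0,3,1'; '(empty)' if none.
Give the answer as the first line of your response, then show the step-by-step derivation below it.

4,0,2,1

step 1: discover 4; path=4; order=4
step 2: discover 0; path=4>0; order=4,0
step 3: discover 2; path=4>0>2; order=4,0,2
step 4: discover 1; path=4>0>2>1; order=4,0,2,1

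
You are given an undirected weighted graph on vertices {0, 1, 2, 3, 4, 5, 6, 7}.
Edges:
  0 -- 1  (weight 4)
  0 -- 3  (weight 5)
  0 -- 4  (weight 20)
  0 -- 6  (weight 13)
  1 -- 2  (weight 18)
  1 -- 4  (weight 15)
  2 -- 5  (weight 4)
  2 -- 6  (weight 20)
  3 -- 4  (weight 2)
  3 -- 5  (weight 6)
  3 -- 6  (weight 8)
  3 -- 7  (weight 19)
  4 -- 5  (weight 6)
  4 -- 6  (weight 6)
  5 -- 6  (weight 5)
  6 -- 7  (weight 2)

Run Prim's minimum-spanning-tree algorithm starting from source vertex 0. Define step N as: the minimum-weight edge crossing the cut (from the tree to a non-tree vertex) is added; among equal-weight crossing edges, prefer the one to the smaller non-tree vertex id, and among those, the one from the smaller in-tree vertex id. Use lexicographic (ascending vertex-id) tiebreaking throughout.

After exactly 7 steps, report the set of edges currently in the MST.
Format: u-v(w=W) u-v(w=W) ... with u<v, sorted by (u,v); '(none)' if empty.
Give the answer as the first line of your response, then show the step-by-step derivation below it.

0-1(w=4) 0-3(w=5) 2-5(w=4) 3-4(w=2) 3-5(w=6) 5-6(w=5) 6-7(w=2)

step 1: add edge 0-1 (w=4); MST = {0-1(w=4)}
step 2: add edge 0-3 (w=5); MST = {0-1(w=4) 0-3(w=5)}
step 3: add edge 3-4 (w=2); MST = {0-1(w=4) 0-3(w=5) 3-4(w=2)}
step 4: add edge 3-5 (w=6); MST = {0-1(w=4) 0-3(w=5) 3-4(w=2) 3-5(w=6)}
step 5: add edge 2-5 (w=4); MST = {0-1(w=4) 0-3(w=5) 2-5(w=4) 3-4(w=2) 3-5(w=6)}
step 6: add edge 5-6 (w=5); MST = {0-1(w=4) 0-3(w=5) 2-5(w=4) 3-4(w=2) 3-5(w=6) 5-6(w=5)}
step 7: add edge 6-7 (w=2); MST = {0-1(w=4) 0-3(w=5) 2-5(w=4) 3-4(w=2) 3-5(w=6) 5-6(w=5) 6-7(w=2)}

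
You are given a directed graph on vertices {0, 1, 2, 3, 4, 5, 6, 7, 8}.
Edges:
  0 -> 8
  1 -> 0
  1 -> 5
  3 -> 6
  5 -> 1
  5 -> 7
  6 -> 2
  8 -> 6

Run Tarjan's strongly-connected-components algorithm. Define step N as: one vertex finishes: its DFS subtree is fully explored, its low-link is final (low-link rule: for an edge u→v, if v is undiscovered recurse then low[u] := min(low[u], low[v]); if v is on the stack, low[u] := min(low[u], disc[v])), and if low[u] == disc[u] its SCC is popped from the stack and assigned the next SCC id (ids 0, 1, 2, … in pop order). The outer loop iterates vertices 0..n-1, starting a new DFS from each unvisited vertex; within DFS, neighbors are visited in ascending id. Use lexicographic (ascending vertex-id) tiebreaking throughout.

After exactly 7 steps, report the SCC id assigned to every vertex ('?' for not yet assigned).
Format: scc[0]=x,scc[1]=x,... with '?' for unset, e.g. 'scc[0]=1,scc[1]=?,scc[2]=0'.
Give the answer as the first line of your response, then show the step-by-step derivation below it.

scc[0]=3,scc[1]=5,scc[2]=0,scc[3]=?,scc[4]=?,scc[5]=5,scc[6]=1,scc[7]=4,scc[8]=2

step 1: low=(low[0]=0,low[1]=?,low[2]=3,low[3]=?,low[4]=?,low[5]=?,low[6]=2,low[7]=?,low[8]=1); scc=(scc[0]=?,scc[1]=?,scc[2]=0,scc[3]=?,scc[4]=?,scc[5]=?,scc[6]=?,scc[7]=?,scc[8]=?)
step 2: low=(low[0]=0,low[1]=?,low[2]=3,low[3]=?,low[4]=?,low[5]=?,low[6]=2,low[7]=?,low[8]=1); scc=(scc[0]=?,scc[1]=?,scc[2]=0,scc[3]=?,scc[4]=?,scc[5]=?,scc[6]=1,scc[7]=?,scc[8]=?)
step 3: low=(low[0]=0,low[1]=?,low[2]=3,low[3]=?,low[4]=?,low[5]=?,low[6]=2,low[7]=?,low[8]=1); scc=(scc[0]=?,scc[1]=?,scc[2]=0,scc[3]=?,scc[4]=?,scc[5]=?,scc[6]=1,scc[7]=?,scc[8]=2)
step 4: low=(low[0]=0,low[1]=?,low[2]=3,low[3]=?,low[4]=?,low[5]=?,low[6]=2,low[7]=?,low[8]=1); scc=(scc[0]=3,scc[1]=?,scc[2]=0,scc[3]=?,scc[4]=?,scc[5]=?,scc[6]=1,scc[7]=?,scc[8]=2)
step 5: low=(low[0]=0,low[1]=4,low[2]=3,low[3]=?,low[4]=?,low[5]=4,low[6]=2,low[7]=6,low[8]=1); scc=(scc[0]=3,scc[1]=?,scc[2]=0,scc[3]=?,scc[4]=?,scc[5]=?,scc[6]=1,scc[7]=4,scc[8]=2)
step 6: low=(low[0]=0,low[1]=4,low[2]=3,low[3]=?,low[4]=?,low[5]=4,low[6]=2,low[7]=6,low[8]=1); scc=(scc[0]=3,scc[1]=?,scc[2]=0,scc[3]=?,scc[4]=?,scc[5]=?,scc[6]=1,scc[7]=4,scc[8]=2)
step 7: low=(low[0]=0,low[1]=4,low[2]=3,low[3]=?,low[4]=?,low[5]=4,low[6]=2,low[7]=6,low[8]=1); scc=(scc[0]=3,scc[1]=5,scc[2]=0,scc[3]=?,scc[4]=?,scc[5]=5,scc[6]=1,scc[7]=4,scc[8]=2)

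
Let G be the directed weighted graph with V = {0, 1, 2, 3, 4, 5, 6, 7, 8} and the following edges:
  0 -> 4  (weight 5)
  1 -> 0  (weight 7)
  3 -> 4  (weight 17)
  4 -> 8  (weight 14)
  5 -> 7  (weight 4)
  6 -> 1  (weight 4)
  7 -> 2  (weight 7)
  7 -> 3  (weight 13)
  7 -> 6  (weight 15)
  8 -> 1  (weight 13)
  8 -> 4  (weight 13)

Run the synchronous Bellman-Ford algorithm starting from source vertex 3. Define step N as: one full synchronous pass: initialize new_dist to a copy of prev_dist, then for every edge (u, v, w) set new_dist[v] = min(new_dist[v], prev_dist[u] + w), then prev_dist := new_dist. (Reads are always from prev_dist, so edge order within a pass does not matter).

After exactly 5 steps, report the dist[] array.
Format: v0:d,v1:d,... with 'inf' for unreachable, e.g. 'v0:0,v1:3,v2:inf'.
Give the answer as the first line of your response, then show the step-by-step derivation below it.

v0:51,v1:44,v2:inf,v3:0,v4:17,v5:inf,v6:inf,v7:inf,v8:31

step 1: dist = v0:inf,v1:inf,v2:inf,v3:0,v4:17,v5:inf,v6:inf,v7:inf,v8:inf
step 2: dist = v0:inf,v1:inf,v2:inf,v3:0,v4:17,v5:inf,v6:inf,v7:inf,v8:31
step 3: dist = v0:inf,v1:44,v2:inf,v3:0,v4:17,v5:inf,v6:inf,v7:inf,v8:31
step 4: dist = v0:51,v1:44,v2:inf,v3:0,v4:17,v5:inf,v6:inf,v7:inf,v8:31
step 5: dist = v0:51,v1:44,v2:inf,v3:0,v4:17,v5:inf,v6:inf,v7:inf,v8:31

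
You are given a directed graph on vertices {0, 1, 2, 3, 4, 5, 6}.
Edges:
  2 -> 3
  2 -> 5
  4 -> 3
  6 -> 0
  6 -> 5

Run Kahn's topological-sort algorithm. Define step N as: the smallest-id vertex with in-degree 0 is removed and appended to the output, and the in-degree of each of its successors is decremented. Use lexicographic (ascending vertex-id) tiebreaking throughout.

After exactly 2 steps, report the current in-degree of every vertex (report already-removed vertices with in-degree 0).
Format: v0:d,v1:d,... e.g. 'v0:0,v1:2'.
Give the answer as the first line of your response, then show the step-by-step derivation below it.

v0:1,v1:0,v2:0,v3:1,v4:0,v5:1,v6:0

step 1: output 1; order=[1]; indeg=(1,0,0,2,0,2,0)
step 2: output 2; order=[1,2]; indeg=(1,0,0,1,0,1,0)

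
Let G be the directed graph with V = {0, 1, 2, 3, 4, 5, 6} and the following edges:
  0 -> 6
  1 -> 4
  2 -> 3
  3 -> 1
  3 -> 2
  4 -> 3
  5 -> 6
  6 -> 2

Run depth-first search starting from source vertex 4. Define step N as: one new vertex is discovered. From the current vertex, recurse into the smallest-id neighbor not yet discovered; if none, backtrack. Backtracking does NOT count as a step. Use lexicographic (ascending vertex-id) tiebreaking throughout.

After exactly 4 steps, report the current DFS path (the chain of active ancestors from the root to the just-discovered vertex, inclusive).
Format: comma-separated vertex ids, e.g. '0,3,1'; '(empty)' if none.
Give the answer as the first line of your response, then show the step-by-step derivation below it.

4,3,2

step 1: discover 4; path=4; order=4
step 2: discover 3; path=4>3; order=4,3
step 3: discover 1; path=4>3>1; order=4,3,1
step 4: discover 2; path=4>3>2; order=4,3,1,2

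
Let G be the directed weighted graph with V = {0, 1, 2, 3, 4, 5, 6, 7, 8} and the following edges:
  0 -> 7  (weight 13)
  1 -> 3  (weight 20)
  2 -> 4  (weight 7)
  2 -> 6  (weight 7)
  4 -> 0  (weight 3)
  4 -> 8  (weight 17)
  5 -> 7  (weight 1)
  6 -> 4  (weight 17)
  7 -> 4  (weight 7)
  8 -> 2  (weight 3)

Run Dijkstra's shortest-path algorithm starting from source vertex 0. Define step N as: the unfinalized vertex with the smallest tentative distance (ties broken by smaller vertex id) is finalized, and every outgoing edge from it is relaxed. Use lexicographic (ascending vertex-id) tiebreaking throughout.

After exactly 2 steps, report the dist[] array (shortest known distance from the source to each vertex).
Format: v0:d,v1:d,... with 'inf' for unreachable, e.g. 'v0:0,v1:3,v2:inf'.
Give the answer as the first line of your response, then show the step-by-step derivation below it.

v0:0,v1:inf,v2:inf,v3:inf,v4:20,v5:inf,v6:inf,v7:13,v8:inf

step 1: dist = v0:0,v1:inf,v2:inf,v3:inf,v4:inf,v5:inf,v6:inf,v7:13,v8:inf
step 2: dist = v0:0,v1:inf,v2:inf,v3:inf,v4:20,v5:inf,v6:inf,v7:13,v8:inf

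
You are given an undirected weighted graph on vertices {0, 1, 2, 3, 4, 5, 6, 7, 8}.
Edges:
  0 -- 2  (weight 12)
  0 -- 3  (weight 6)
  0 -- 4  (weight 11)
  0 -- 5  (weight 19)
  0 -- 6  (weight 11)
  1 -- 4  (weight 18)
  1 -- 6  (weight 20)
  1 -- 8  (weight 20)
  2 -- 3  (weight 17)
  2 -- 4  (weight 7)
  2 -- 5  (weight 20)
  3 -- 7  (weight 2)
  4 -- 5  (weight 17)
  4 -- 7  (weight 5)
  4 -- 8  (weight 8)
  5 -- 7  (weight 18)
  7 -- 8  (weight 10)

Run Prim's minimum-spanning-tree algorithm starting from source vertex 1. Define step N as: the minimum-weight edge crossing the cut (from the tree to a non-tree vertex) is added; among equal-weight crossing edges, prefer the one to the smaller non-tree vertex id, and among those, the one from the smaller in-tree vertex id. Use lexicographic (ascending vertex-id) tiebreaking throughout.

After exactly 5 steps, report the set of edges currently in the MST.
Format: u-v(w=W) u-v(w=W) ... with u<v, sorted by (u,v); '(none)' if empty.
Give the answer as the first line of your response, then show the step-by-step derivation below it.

0-3(w=6) 1-4(w=18) 2-4(w=7) 3-7(w=2) 4-7(w=5)

step 1: add edge 1-4 (w=18); MST = {1-4(w=18)}
step 2: add edge 4-7 (w=5); MST = {1-4(w=18) 4-7(w=5)}
step 3: add edge 3-7 (w=2); MST = {1-4(w=18) 3-7(w=2) 4-7(w=5)}
step 4: add edge 0-3 (w=6); MST = {0-3(w=6) 1-4(w=18) 3-7(w=2) 4-7(w=5)}
step 5: add edge 2-4 (w=7); MST = {0-3(w=6) 1-4(w=18) 2-4(w=7) 3-7(w=2) 4-7(w=5)}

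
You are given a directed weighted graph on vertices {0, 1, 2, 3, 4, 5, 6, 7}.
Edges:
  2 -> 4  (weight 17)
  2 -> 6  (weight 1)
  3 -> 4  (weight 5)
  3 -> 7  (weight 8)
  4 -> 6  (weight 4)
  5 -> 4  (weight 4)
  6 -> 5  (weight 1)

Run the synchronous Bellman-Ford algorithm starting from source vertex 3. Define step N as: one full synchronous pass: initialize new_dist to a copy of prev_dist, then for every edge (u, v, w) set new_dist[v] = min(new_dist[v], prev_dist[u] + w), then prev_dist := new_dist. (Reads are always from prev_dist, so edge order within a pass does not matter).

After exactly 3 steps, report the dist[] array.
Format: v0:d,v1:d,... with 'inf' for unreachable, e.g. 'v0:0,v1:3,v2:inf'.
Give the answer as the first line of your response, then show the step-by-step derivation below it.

v0:inf,v1:inf,v2:inf,v3:0,v4:5,v5:10,v6:9,v7:8

step 1: dist = v0:inf,v1:inf,v2:inf,v3:0,v4:5,v5:inf,v6:inf,v7:8
step 2: dist = v0:inf,v1:inf,v2:inf,v3:0,v4:5,v5:inf,v6:9,v7:8
step 3: dist = v0:inf,v1:inf,v2:inf,v3:0,v4:5,v5:10,v6:9,v7:8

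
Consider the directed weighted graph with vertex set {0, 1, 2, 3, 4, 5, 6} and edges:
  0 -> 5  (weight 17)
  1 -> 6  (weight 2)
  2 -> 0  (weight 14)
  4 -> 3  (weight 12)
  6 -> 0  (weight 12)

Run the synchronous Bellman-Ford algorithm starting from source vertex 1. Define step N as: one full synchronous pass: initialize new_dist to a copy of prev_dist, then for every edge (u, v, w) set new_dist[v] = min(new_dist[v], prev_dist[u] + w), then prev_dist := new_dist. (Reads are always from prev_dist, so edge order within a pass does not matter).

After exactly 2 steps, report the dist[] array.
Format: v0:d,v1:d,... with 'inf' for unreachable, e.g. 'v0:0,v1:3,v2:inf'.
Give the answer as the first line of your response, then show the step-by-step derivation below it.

v0:14,v1:0,v2:inf,v3:inf,v4:inf,v5:inf,v6:2

step 1: dist = v0:inf,v1:0,v2:inf,v3:inf,v4:inf,v5:inf,v6:2
step 2: dist = v0:14,v1:0,v2:inf,v3:inf,v4:inf,v5:inf,v6:2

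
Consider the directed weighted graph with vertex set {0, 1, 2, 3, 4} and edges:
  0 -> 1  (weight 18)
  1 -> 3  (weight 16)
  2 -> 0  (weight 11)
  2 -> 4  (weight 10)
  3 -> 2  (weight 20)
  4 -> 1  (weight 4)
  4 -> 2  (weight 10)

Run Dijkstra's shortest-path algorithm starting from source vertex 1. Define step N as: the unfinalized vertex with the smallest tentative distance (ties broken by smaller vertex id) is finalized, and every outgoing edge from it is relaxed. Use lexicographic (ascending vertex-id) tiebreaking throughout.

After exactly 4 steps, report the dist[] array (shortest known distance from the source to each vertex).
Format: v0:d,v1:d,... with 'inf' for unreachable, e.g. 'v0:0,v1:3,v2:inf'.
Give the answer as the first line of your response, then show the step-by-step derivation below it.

v0:47,v1:0,v2:36,v3:16,v4:46

step 1: dist = v0:inf,v1:0,v2:inf,v3:16,v4:inf
step 2: dist = v0:inf,v1:0,v2:36,v3:16,v4:inf
step 3: dist = v0:47,v1:0,v2:36,v3:16,v4:46
step 4: dist = v0:47,v1:0,v2:36,v3:16,v4:46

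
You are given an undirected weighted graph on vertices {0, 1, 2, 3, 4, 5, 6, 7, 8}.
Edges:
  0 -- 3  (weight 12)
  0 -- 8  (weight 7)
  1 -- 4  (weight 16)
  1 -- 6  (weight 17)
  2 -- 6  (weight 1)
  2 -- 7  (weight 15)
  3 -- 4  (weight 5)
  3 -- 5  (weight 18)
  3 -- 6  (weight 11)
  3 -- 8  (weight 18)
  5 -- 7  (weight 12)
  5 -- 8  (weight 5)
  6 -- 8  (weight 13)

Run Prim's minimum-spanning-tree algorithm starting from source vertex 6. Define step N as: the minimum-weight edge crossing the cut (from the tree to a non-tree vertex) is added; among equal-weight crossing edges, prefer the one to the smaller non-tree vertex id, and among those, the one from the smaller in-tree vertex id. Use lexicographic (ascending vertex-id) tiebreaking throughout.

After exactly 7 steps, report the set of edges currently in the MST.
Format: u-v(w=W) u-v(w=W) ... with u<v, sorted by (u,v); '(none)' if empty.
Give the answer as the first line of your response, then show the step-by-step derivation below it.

0-3(w=12) 0-8(w=7) 2-6(w=1) 3-4(w=5) 3-6(w=11) 5-7(w=12) 5-8(w=5)

step 1: add edge 2-6 (w=1); MST = {2-6(w=1)}
step 2: add edge 3-6 (w=11); MST = {2-6(w=1) 3-6(w=11)}
step 3: add edge 3-4 (w=5); MST = {2-6(w=1) 3-4(w=5) 3-6(w=11)}
step 4: add edge 0-3 (w=12); MST = {0-3(w=12) 2-6(w=1) 3-4(w=5) 3-6(w=11)}
step 5: add edge 0-8 (w=7); MST = {0-3(w=12) 0-8(w=7) 2-6(w=1) 3-4(w=5) 3-6(w=11)}
step 6: add edge 5-8 (w=5); MST = {0-3(w=12) 0-8(w=7) 2-6(w=1) 3-4(w=5) 3-6(w=11) 5-8(w=5)}
step 7: add edge 5-7 (w=12); MST = {0-3(w=12) 0-8(w=7) 2-6(w=1) 3-4(w=5) 3-6(w=11) 5-7(w=12) 5-8(w=5)}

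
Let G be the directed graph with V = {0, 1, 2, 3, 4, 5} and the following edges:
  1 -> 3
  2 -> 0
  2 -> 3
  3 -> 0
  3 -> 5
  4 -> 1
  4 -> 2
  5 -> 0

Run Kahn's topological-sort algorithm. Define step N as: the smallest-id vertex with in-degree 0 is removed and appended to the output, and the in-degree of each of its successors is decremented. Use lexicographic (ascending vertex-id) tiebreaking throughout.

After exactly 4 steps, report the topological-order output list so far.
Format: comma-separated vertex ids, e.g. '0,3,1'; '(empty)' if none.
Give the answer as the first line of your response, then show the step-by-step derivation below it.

4,1,2,3

step 1: output 4; order=[4]; indeg=(3,0,0,2,0,1)
step 2: output 1; order=[4,1]; indeg=(3,0,0,1,0,1)
step 3: output 2; order=[4,1,2]; indeg=(2,0,0,0,0,1)
step 4: output 3; order=[4,1,2,3]; indeg=(1,0,0,0,0,0)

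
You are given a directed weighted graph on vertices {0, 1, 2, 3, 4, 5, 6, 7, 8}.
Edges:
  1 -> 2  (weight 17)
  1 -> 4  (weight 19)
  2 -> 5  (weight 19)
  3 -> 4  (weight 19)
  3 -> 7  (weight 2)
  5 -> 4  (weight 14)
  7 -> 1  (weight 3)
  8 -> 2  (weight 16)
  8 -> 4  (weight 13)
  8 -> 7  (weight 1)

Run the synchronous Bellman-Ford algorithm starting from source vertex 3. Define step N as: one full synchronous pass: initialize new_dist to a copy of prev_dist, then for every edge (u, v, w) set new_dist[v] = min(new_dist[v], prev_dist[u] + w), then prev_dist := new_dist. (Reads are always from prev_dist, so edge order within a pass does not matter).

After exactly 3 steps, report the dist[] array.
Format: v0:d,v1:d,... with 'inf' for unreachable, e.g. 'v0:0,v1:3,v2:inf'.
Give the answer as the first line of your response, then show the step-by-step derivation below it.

v0:inf,v1:5,v2:22,v3:0,v4:19,v5:inf,v6:inf,v7:2,v8:inf

step 1: dist = v0:inf,v1:inf,v2:inf,v3:0,v4:19,v5:inf,v6:inf,v7:2,v8:inf
step 2: dist = v0:inf,v1:5,v2:inf,v3:0,v4:19,v5:inf,v6:inf,v7:2,v8:inf
step 3: dist = v0:inf,v1:5,v2:22,v3:0,v4:19,v5:inf,v6:inf,v7:2,v8:inf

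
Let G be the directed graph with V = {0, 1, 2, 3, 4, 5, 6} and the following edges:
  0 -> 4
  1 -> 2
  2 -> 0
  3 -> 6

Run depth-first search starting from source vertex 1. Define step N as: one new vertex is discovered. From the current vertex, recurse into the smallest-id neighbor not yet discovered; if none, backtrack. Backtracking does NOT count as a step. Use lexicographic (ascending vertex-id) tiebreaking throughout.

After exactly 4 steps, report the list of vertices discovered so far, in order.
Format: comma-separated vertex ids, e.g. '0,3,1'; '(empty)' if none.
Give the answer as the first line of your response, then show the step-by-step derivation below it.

1,2,0,4

step 1: discover 1; path=1; order=1
step 2: discover 2; path=1>2; order=1,2
step 3: discover 0; path=1>2>0; order=1,2,0
step 4: discover 4; path=1>2>0>4; order=1,2,0,4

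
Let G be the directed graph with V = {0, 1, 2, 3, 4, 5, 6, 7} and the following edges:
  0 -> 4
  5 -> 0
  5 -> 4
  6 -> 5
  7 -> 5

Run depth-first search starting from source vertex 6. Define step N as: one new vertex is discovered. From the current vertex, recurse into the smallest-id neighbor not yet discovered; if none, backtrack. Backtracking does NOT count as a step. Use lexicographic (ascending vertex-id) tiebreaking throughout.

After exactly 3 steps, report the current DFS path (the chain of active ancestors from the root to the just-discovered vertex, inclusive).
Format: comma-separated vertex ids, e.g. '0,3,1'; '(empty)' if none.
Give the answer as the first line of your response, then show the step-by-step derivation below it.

6,5,0

step 1: discover 6; path=6; order=6
step 2: discover 5; path=6>5; order=6,5
step 3: discover 0; path=6>5>0; order=6,5,0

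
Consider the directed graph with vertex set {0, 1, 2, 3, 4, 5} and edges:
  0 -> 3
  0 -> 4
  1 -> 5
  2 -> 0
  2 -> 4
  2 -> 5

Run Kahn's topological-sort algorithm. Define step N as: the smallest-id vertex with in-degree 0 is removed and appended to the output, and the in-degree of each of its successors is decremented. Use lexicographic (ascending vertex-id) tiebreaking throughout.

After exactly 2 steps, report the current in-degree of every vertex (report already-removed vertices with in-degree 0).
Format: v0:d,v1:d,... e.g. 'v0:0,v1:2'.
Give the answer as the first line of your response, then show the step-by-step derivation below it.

v0:0,v1:0,v2:0,v3:1,v4:1,v5:0

step 1: output 1; order=[1]; indeg=(1,0,0,1,2,1)
step 2: output 2; order=[1,2]; indeg=(0,0,0,1,1,0)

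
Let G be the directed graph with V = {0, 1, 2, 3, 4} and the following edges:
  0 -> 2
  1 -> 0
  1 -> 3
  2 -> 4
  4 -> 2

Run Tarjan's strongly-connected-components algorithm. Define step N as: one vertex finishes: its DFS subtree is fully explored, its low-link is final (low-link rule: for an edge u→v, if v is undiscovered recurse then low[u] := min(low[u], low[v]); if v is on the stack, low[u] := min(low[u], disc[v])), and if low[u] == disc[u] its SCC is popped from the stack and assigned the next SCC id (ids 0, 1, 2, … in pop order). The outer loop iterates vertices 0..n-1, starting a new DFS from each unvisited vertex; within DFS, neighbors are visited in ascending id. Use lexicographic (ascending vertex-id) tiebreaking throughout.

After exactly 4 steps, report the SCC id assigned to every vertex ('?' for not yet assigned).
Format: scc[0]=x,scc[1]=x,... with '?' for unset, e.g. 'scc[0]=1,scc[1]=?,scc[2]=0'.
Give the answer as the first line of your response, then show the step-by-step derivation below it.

scc[0]=1,scc[1]=?,scc[2]=0,scc[3]=2,scc[4]=0

step 1: low=(low[0]=0,low[1]=?,low[2]=1,low[3]=?,low[4]=1); scc=(scc[0]=?,scc[1]=?,scc[2]=?,scc[3]=?,scc[4]=?)
step 2: low=(low[0]=0,low[1]=?,low[2]=1,low[3]=?,low[4]=1); scc=(scc[0]=?,scc[1]=?,scc[2]=0,scc[3]=?,scc[4]=0)
step 3: low=(low[0]=0,low[1]=?,low[2]=1,low[3]=?,low[4]=1); scc=(scc[0]=1,scc[1]=?,scc[2]=0,scc[3]=?,scc[4]=0)
step 4: low=(low[0]=0,low[1]=3,low[2]=1,low[3]=4,low[4]=1); scc=(scc[0]=1,scc[1]=?,scc[2]=0,scc[3]=2,scc[4]=0)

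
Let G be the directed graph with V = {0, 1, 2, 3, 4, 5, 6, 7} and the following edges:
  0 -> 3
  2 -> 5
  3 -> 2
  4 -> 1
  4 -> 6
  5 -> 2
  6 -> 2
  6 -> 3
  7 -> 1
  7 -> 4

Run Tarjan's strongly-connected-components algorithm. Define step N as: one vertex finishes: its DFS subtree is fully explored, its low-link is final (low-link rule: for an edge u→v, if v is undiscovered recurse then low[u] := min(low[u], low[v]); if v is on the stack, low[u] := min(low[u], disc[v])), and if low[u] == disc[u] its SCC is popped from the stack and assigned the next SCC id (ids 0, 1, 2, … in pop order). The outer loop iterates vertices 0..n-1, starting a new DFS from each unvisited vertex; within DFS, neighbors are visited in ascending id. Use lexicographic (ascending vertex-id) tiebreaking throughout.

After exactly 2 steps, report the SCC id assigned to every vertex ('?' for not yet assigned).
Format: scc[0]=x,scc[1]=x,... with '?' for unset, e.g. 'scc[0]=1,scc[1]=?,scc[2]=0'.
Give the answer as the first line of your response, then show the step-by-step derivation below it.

scc[0]=?,scc[1]=?,scc[2]=0,scc[3]=?,scc[4]=?,scc[5]=0,scc[6]=?,scc[7]=?

step 1: low=(low[0]=0,low[1]=?,low[2]=2,low[3]=1,low[4]=?,low[5]=2,low[6]=?,low[7]=?); scc=(scc[0]=?,scc[1]=?,scc[2]=?,scc[3]=?,scc[4]=?,scc[5]=?,scc[6]=?,scc[7]=?)
step 2: low=(low[0]=0,low[1]=?,low[2]=2,low[3]=1,low[4]=?,low[5]=2,low[6]=?,low[7]=?); scc=(scc[0]=?,scc[1]=?,scc[2]=0,scc[3]=?,scc[4]=?,scc[5]=0,scc[6]=?,scc[7]=?)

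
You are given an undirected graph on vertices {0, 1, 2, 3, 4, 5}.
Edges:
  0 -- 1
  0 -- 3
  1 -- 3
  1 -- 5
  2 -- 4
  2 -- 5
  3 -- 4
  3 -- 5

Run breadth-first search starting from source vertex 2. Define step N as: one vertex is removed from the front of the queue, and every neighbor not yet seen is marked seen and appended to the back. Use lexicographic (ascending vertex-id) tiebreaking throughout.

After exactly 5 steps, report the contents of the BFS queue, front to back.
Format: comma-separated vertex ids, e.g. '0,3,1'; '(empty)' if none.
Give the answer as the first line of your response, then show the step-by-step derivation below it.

0

step 1: dequeue 2; queue=[4,5]; order=2
step 2: dequeue 4; queue=[5,3]; order=2,4
step 3: dequeue 5; queue=[3,1]; order=2,4,5
step 4: dequeue 3; queue=[1,0]; order=2,4,5,3
step 5: dequeue 1; queue=[0]; order=2,4,5,3,1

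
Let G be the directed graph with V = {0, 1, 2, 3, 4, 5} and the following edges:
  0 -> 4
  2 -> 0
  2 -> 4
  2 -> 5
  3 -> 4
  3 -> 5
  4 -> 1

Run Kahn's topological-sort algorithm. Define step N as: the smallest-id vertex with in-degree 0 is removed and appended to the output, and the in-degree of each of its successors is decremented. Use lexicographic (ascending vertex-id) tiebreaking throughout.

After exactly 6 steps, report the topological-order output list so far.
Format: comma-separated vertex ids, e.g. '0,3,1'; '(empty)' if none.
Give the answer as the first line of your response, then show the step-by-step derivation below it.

2,0,3,4,1,5

step 1: output 2; order=[2]; indeg=(0,1,0,0,2,1)
step 2: output 0; order=[2,0]; indeg=(0,1,0,0,1,1)
step 3: output 3; order=[2,0,3]; indeg=(0,1,0,0,0,0)
step 4: output 4; order=[2,0,3,4]; indeg=(0,0,0,0,0,0)
step 5: output 1; order=[2,0,3,4,1]; indeg=(0,0,0,0,0,0)
step 6: output 5; order=[2,0,3,4,1,5]; indeg=(0,0,0,0,0,0)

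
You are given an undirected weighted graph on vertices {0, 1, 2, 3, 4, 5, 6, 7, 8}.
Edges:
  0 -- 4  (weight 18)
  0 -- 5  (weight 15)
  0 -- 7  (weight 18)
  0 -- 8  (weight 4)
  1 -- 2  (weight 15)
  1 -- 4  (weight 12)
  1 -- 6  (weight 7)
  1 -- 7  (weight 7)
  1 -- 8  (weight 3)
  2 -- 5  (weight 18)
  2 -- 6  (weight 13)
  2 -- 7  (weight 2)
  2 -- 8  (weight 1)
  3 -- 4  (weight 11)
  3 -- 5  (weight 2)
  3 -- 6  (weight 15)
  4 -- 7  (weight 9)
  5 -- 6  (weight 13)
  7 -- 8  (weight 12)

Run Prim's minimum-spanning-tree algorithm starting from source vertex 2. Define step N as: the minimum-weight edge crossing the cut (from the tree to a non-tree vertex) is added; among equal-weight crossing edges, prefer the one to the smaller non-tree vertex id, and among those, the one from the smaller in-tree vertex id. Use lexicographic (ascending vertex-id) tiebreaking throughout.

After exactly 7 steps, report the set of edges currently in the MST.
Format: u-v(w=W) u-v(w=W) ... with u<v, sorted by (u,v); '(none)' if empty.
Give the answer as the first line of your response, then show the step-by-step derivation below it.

0-8(w=4) 1-6(w=7) 1-8(w=3) 2-7(w=2) 2-8(w=1) 3-4(w=11) 4-7(w=9)

step 1: add edge 2-8 (w=1); MST = {2-8(w=1)}
step 2: add edge 2-7 (w=2); MST = {2-7(w=2) 2-8(w=1)}
step 3: add edge 1-8 (w=3); MST = {1-8(w=3) 2-7(w=2) 2-8(w=1)}
step 4: add edge 0-8 (w=4); MST = {0-8(w=4) 1-8(w=3) 2-7(w=2) 2-8(w=1)}
step 5: add edge 1-6 (w=7); MST = {0-8(w=4) 1-6(w=7) 1-8(w=3) 2-7(w=2) 2-8(w=1)}
step 6: add edge 4-7 (w=9); MST = {0-8(w=4) 1-6(w=7) 1-8(w=3) 2-7(w=2) 2-8(w=1) 4-7(w=9)}
step 7: add edge 3-4 (w=11); MST = {0-8(w=4) 1-6(w=7) 1-8(w=3) 2-7(w=2) 2-8(w=1) 3-4(w=11) 4-7(w=9)}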